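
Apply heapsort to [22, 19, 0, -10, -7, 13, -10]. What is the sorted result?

Build heap: [22, 19, 13, -10, -7, 0, -10]
Extract 22: [19, -7, 13, -10, -10, 0, 22]
Extract 19: [13, -7, 0, -10, -10, 19, 22]
Extract 13: [0, -7, -10, -10, 13, 19, 22]
Extract 0: [-7, -10, -10, 0, 13, 19, 22]
Extract -7: [-10, -10, -7, 0, 13, 19, 22]
Extract -10: [-10, -10, -7, 0, 13, 19, 22]


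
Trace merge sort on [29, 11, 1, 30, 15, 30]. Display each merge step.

Divide and conquer:
  Merge [11] + [1] -> [1, 11]
  Merge [29] + [1, 11] -> [1, 11, 29]
  Merge [15] + [30] -> [15, 30]
  Merge [30] + [15, 30] -> [15, 30, 30]
  Merge [1, 11, 29] + [15, 30, 30] -> [1, 11, 15, 29, 30, 30]


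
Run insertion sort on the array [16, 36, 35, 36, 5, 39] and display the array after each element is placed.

First element 16 is already 'sorted'
Insert 36: shifted 0 elements -> [16, 36, 35, 36, 5, 39]
Insert 35: shifted 1 elements -> [16, 35, 36, 36, 5, 39]
Insert 36: shifted 0 elements -> [16, 35, 36, 36, 5, 39]
Insert 5: shifted 4 elements -> [5, 16, 35, 36, 36, 39]
Insert 39: shifted 0 elements -> [5, 16, 35, 36, 36, 39]


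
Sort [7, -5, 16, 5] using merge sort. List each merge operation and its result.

Divide and conquer:
  Merge [7] + [-5] -> [-5, 7]
  Merge [16] + [5] -> [5, 16]
  Merge [-5, 7] + [5, 16] -> [-5, 5, 7, 16]


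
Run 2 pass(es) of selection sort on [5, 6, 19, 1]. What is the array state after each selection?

Pass 1: Select minimum 1 at index 3, swap -> [1, 6, 19, 5]
Pass 2: Select minimum 5 at index 3, swap -> [1, 5, 19, 6]


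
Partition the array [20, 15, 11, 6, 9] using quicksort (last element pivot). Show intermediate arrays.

Partition 1: pivot=9 at index 1 -> [6, 9, 11, 20, 15]
Partition 2: pivot=15 at index 3 -> [6, 9, 11, 15, 20]


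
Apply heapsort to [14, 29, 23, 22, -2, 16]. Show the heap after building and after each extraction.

Build heap: [29, 22, 23, 14, -2, 16]
Extract 29: [23, 22, 16, 14, -2, 29]
Extract 23: [22, 14, 16, -2, 23, 29]
Extract 22: [16, 14, -2, 22, 23, 29]
Extract 16: [14, -2, 16, 22, 23, 29]
Extract 14: [-2, 14, 16, 22, 23, 29]


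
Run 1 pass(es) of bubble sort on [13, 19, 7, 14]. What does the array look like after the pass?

After pass 1: [13, 7, 14, 19] (2 swaps)
Total swaps: 2


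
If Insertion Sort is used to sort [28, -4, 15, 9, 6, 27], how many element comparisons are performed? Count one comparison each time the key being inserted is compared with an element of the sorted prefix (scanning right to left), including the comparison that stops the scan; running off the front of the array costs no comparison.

Insert -4: 28 > -4 (shift), reached front = 1 comparison(s) -> [-4, 28, 15, 9, 6, 27]
Insert 15: 28 > 15 (shift), -4 <= 15 (stop) = 2 comparison(s) -> [-4, 15, 28, 9, 6, 27]
Insert 9: 28 > 9 (shift), 15 > 9 (shift), -4 <= 9 (stop) = 3 comparison(s) -> [-4, 9, 15, 28, 6, 27]
Insert 6: 28 > 6 (shift), 15 > 6 (shift), 9 > 6 (shift), -4 <= 6 (stop) = 4 comparison(s) -> [-4, 6, 9, 15, 28, 27]
Insert 27: 28 > 27 (shift), 15 <= 27 (stop) = 2 comparison(s) -> [-4, 6, 9, 15, 27, 28]
Total comparisons: 1 + 2 + 3 + 4 + 2 = 12


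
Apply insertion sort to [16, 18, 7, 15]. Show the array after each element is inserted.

First element 16 is already 'sorted'
Insert 18: shifted 0 elements -> [16, 18, 7, 15]
Insert 7: shifted 2 elements -> [7, 16, 18, 15]
Insert 15: shifted 2 elements -> [7, 15, 16, 18]


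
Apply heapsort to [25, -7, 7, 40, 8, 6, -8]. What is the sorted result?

Build heap: [40, 25, 7, -7, 8, 6, -8]
Extract 40: [25, 8, 7, -7, -8, 6, 40]
Extract 25: [8, 6, 7, -7, -8, 25, 40]
Extract 8: [7, 6, -8, -7, 8, 25, 40]
Extract 7: [6, -7, -8, 7, 8, 25, 40]
Extract 6: [-7, -8, 6, 7, 8, 25, 40]
Extract -7: [-8, -7, 6, 7, 8, 25, 40]


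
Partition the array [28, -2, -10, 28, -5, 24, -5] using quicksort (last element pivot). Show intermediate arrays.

Partition 1: pivot=-5 at index 2 -> [-10, -5, -5, 28, -2, 24, 28]
Partition 2: pivot=-5 at index 1 -> [-10, -5, -5, 28, -2, 24, 28]
Partition 3: pivot=28 at index 6 -> [-10, -5, -5, 28, -2, 24, 28]
Partition 4: pivot=24 at index 4 -> [-10, -5, -5, -2, 24, 28, 28]


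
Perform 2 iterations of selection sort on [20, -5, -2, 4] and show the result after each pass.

Pass 1: Select minimum -5 at index 1, swap -> [-5, 20, -2, 4]
Pass 2: Select minimum -2 at index 2, swap -> [-5, -2, 20, 4]


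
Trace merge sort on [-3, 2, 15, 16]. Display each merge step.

Divide and conquer:
  Merge [-3] + [2] -> [-3, 2]
  Merge [15] + [16] -> [15, 16]
  Merge [-3, 2] + [15, 16] -> [-3, 2, 15, 16]


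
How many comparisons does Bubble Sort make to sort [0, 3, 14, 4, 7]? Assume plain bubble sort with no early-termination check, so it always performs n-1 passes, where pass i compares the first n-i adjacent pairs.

Pass 1: compare adjacent pairs (0,1)..(3,4) = 4 comparison(s), 2 swap(s) -> [0, 3, 4, 7, 14]
Pass 2: compare adjacent pairs (0,1)..(2,3) = 3 comparison(s), 0 swap(s) -> [0, 3, 4, 7, 14]
Pass 3: compare adjacent pairs (0,1)..(1,2) = 2 comparison(s), 0 swap(s) -> [0, 3, 4, 7, 14]
Pass 4: compare adjacent pairs (0,1)..(0,1) = 1 comparison(s), 0 swap(s) -> [0, 3, 4, 7, 14]
Total comparisons: 4 + 3 + 2 + 1 = 10


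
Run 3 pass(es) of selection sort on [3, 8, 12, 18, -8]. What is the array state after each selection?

Pass 1: Select minimum -8 at index 4, swap -> [-8, 8, 12, 18, 3]
Pass 2: Select minimum 3 at index 4, swap -> [-8, 3, 12, 18, 8]
Pass 3: Select minimum 8 at index 4, swap -> [-8, 3, 8, 18, 12]


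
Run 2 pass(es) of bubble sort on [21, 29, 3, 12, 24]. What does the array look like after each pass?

After pass 1: [21, 3, 12, 24, 29] (3 swaps)
After pass 2: [3, 12, 21, 24, 29] (2 swaps)
Total swaps: 5


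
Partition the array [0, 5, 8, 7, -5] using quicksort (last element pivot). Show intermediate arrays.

Partition 1: pivot=-5 at index 0 -> [-5, 5, 8, 7, 0]
Partition 2: pivot=0 at index 1 -> [-5, 0, 8, 7, 5]
Partition 3: pivot=5 at index 2 -> [-5, 0, 5, 7, 8]
Partition 4: pivot=8 at index 4 -> [-5, 0, 5, 7, 8]


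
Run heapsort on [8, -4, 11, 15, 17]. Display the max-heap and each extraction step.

Build heap: [17, 15, 11, 8, -4]
Extract 17: [15, 8, 11, -4, 17]
Extract 15: [11, 8, -4, 15, 17]
Extract 11: [8, -4, 11, 15, 17]
Extract 8: [-4, 8, 11, 15, 17]


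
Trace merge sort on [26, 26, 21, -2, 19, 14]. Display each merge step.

Divide and conquer:
  Merge [26] + [21] -> [21, 26]
  Merge [26] + [21, 26] -> [21, 26, 26]
  Merge [19] + [14] -> [14, 19]
  Merge [-2] + [14, 19] -> [-2, 14, 19]
  Merge [21, 26, 26] + [-2, 14, 19] -> [-2, 14, 19, 21, 26, 26]


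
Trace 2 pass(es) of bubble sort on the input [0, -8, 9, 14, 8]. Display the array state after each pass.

After pass 1: [-8, 0, 9, 8, 14] (2 swaps)
After pass 2: [-8, 0, 8, 9, 14] (1 swaps)
Total swaps: 3


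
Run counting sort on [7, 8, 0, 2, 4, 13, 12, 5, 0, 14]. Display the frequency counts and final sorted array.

Count array: [2, 0, 1, 0, 1, 1, 0, 1, 1, 0, 0, 0, 1, 1, 1]
(count[i] = number of elements equal to i)
Cumulative count: [2, 2, 3, 3, 4, 5, 5, 6, 7, 7, 7, 7, 8, 9, 10]
Sorted: [0, 0, 2, 4, 5, 7, 8, 12, 13, 14]


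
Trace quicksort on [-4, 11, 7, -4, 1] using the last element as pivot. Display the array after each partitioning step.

Partition 1: pivot=1 at index 2 -> [-4, -4, 1, 11, 7]
Partition 2: pivot=-4 at index 1 -> [-4, -4, 1, 11, 7]
Partition 3: pivot=7 at index 3 -> [-4, -4, 1, 7, 11]


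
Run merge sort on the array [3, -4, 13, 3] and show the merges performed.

Divide and conquer:
  Merge [3] + [-4] -> [-4, 3]
  Merge [13] + [3] -> [3, 13]
  Merge [-4, 3] + [3, 13] -> [-4, 3, 3, 13]


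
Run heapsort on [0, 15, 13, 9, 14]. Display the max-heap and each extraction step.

Build heap: [15, 14, 13, 9, 0]
Extract 15: [14, 9, 13, 0, 15]
Extract 14: [13, 9, 0, 14, 15]
Extract 13: [9, 0, 13, 14, 15]
Extract 9: [0, 9, 13, 14, 15]


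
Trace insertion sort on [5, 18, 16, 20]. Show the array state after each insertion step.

First element 5 is already 'sorted'
Insert 18: shifted 0 elements -> [5, 18, 16, 20]
Insert 16: shifted 1 elements -> [5, 16, 18, 20]
Insert 20: shifted 0 elements -> [5, 16, 18, 20]


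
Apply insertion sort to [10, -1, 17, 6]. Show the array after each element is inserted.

First element 10 is already 'sorted'
Insert -1: shifted 1 elements -> [-1, 10, 17, 6]
Insert 17: shifted 0 elements -> [-1, 10, 17, 6]
Insert 6: shifted 2 elements -> [-1, 6, 10, 17]


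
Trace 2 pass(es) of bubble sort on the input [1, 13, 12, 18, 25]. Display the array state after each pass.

After pass 1: [1, 12, 13, 18, 25] (1 swaps)
After pass 2: [1, 12, 13, 18, 25] (0 swaps)
Total swaps: 1


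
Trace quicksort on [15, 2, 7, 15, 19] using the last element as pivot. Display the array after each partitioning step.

Partition 1: pivot=19 at index 4 -> [15, 2, 7, 15, 19]
Partition 2: pivot=15 at index 3 -> [15, 2, 7, 15, 19]
Partition 3: pivot=7 at index 1 -> [2, 7, 15, 15, 19]


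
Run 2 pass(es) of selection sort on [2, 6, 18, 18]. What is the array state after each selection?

Pass 1: Select minimum 2 at index 0, swap -> [2, 6, 18, 18]
Pass 2: Select minimum 6 at index 1, swap -> [2, 6, 18, 18]


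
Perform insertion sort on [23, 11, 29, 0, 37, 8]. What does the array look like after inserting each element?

First element 23 is already 'sorted'
Insert 11: shifted 1 elements -> [11, 23, 29, 0, 37, 8]
Insert 29: shifted 0 elements -> [11, 23, 29, 0, 37, 8]
Insert 0: shifted 3 elements -> [0, 11, 23, 29, 37, 8]
Insert 37: shifted 0 elements -> [0, 11, 23, 29, 37, 8]
Insert 8: shifted 4 elements -> [0, 8, 11, 23, 29, 37]


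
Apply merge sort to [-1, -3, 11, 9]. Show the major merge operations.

Divide and conquer:
  Merge [-1] + [-3] -> [-3, -1]
  Merge [11] + [9] -> [9, 11]
  Merge [-3, -1] + [9, 11] -> [-3, -1, 9, 11]


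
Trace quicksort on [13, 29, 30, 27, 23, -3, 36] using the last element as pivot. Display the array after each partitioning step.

Partition 1: pivot=36 at index 6 -> [13, 29, 30, 27, 23, -3, 36]
Partition 2: pivot=-3 at index 0 -> [-3, 29, 30, 27, 23, 13, 36]
Partition 3: pivot=13 at index 1 -> [-3, 13, 30, 27, 23, 29, 36]
Partition 4: pivot=29 at index 4 -> [-3, 13, 27, 23, 29, 30, 36]
Partition 5: pivot=23 at index 2 -> [-3, 13, 23, 27, 29, 30, 36]


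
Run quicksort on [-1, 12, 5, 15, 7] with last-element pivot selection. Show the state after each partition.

Partition 1: pivot=7 at index 2 -> [-1, 5, 7, 15, 12]
Partition 2: pivot=5 at index 1 -> [-1, 5, 7, 15, 12]
Partition 3: pivot=12 at index 3 -> [-1, 5, 7, 12, 15]


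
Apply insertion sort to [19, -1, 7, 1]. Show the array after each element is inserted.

First element 19 is already 'sorted'
Insert -1: shifted 1 elements -> [-1, 19, 7, 1]
Insert 7: shifted 1 elements -> [-1, 7, 19, 1]
Insert 1: shifted 2 elements -> [-1, 1, 7, 19]


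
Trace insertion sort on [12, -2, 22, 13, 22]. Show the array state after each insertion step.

First element 12 is already 'sorted'
Insert -2: shifted 1 elements -> [-2, 12, 22, 13, 22]
Insert 22: shifted 0 elements -> [-2, 12, 22, 13, 22]
Insert 13: shifted 1 elements -> [-2, 12, 13, 22, 22]
Insert 22: shifted 0 elements -> [-2, 12, 13, 22, 22]


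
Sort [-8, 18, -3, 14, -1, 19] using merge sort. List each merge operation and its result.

Divide and conquer:
  Merge [18] + [-3] -> [-3, 18]
  Merge [-8] + [-3, 18] -> [-8, -3, 18]
  Merge [-1] + [19] -> [-1, 19]
  Merge [14] + [-1, 19] -> [-1, 14, 19]
  Merge [-8, -3, 18] + [-1, 14, 19] -> [-8, -3, -1, 14, 18, 19]


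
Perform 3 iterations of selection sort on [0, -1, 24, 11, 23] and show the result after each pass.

Pass 1: Select minimum -1 at index 1, swap -> [-1, 0, 24, 11, 23]
Pass 2: Select minimum 0 at index 1, swap -> [-1, 0, 24, 11, 23]
Pass 3: Select minimum 11 at index 3, swap -> [-1, 0, 11, 24, 23]


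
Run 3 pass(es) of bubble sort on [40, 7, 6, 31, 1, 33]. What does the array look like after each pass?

After pass 1: [7, 6, 31, 1, 33, 40] (5 swaps)
After pass 2: [6, 7, 1, 31, 33, 40] (2 swaps)
After pass 3: [6, 1, 7, 31, 33, 40] (1 swaps)
Total swaps: 8


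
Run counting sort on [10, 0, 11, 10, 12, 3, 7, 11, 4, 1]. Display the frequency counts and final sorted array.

Count array: [1, 1, 0, 1, 1, 0, 0, 1, 0, 0, 2, 2, 1]
(count[i] = number of elements equal to i)
Cumulative count: [1, 2, 2, 3, 4, 4, 4, 5, 5, 5, 7, 9, 10]
Sorted: [0, 1, 3, 4, 7, 10, 10, 11, 11, 12]


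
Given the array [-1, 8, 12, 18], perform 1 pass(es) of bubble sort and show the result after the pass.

After pass 1: [-1, 8, 12, 18] (0 swaps)
Total swaps: 0


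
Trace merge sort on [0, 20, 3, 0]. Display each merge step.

Divide and conquer:
  Merge [0] + [20] -> [0, 20]
  Merge [3] + [0] -> [0, 3]
  Merge [0, 20] + [0, 3] -> [0, 0, 3, 20]


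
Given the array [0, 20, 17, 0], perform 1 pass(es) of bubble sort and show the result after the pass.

After pass 1: [0, 17, 0, 20] (2 swaps)
Total swaps: 2


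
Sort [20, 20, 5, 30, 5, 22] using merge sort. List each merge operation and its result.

Divide and conquer:
  Merge [20] + [5] -> [5, 20]
  Merge [20] + [5, 20] -> [5, 20, 20]
  Merge [5] + [22] -> [5, 22]
  Merge [30] + [5, 22] -> [5, 22, 30]
  Merge [5, 20, 20] + [5, 22, 30] -> [5, 5, 20, 20, 22, 30]


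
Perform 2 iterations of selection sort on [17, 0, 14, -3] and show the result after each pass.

Pass 1: Select minimum -3 at index 3, swap -> [-3, 0, 14, 17]
Pass 2: Select minimum 0 at index 1, swap -> [-3, 0, 14, 17]


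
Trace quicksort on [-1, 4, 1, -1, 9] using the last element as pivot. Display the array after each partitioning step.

Partition 1: pivot=9 at index 4 -> [-1, 4, 1, -1, 9]
Partition 2: pivot=-1 at index 1 -> [-1, -1, 1, 4, 9]
Partition 3: pivot=4 at index 3 -> [-1, -1, 1, 4, 9]


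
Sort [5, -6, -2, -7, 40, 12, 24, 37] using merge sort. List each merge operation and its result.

Divide and conquer:
  Merge [5] + [-6] -> [-6, 5]
  Merge [-2] + [-7] -> [-7, -2]
  Merge [-6, 5] + [-7, -2] -> [-7, -6, -2, 5]
  Merge [40] + [12] -> [12, 40]
  Merge [24] + [37] -> [24, 37]
  Merge [12, 40] + [24, 37] -> [12, 24, 37, 40]
  Merge [-7, -6, -2, 5] + [12, 24, 37, 40] -> [-7, -6, -2, 5, 12, 24, 37, 40]


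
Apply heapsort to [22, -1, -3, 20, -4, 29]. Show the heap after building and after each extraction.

Build heap: [29, 20, 22, -1, -4, -3]
Extract 29: [22, 20, -3, -1, -4, 29]
Extract 22: [20, -1, -3, -4, 22, 29]
Extract 20: [-1, -4, -3, 20, 22, 29]
Extract -1: [-3, -4, -1, 20, 22, 29]
Extract -3: [-4, -3, -1, 20, 22, 29]


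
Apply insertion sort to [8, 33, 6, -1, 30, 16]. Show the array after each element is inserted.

First element 8 is already 'sorted'
Insert 33: shifted 0 elements -> [8, 33, 6, -1, 30, 16]
Insert 6: shifted 2 elements -> [6, 8, 33, -1, 30, 16]
Insert -1: shifted 3 elements -> [-1, 6, 8, 33, 30, 16]
Insert 30: shifted 1 elements -> [-1, 6, 8, 30, 33, 16]
Insert 16: shifted 2 elements -> [-1, 6, 8, 16, 30, 33]


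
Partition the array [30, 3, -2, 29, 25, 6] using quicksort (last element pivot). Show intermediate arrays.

Partition 1: pivot=6 at index 2 -> [3, -2, 6, 29, 25, 30]
Partition 2: pivot=-2 at index 0 -> [-2, 3, 6, 29, 25, 30]
Partition 3: pivot=30 at index 5 -> [-2, 3, 6, 29, 25, 30]
Partition 4: pivot=25 at index 3 -> [-2, 3, 6, 25, 29, 30]


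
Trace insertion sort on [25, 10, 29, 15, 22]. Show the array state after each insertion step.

First element 25 is already 'sorted'
Insert 10: shifted 1 elements -> [10, 25, 29, 15, 22]
Insert 29: shifted 0 elements -> [10, 25, 29, 15, 22]
Insert 15: shifted 2 elements -> [10, 15, 25, 29, 22]
Insert 22: shifted 2 elements -> [10, 15, 22, 25, 29]


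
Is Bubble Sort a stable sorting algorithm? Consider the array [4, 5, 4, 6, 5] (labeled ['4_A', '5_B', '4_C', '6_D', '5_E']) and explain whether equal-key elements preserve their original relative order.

Trace Bubble Sort on the labeled array (the key is the number; the letter only tracks identity):
  After pass 1: [4_A, 4_C, 5_B, 5_E, 6_D]
  After pass 2: [4_A, 4_C, 5_B, 5_E, 6_D] (no swaps, done)
Final order: [4_A, 4_C, 5_B, 5_E, 6_D]
Equal keys:
  value 4: originally 4_A, 4_C; after sorting 4_A, 4_C -> order preserved
  value 5: originally 5_B, 5_E; after sorting 5_B, 5_E -> order preserved
All equal keys kept their original relative order. Bubble Sort is stable: it only swaps adjacent elements when the left one is strictly greater, so equal keys never move past each other.
Answer: Stable


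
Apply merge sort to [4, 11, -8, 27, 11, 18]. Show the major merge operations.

Divide and conquer:
  Merge [11] + [-8] -> [-8, 11]
  Merge [4] + [-8, 11] -> [-8, 4, 11]
  Merge [11] + [18] -> [11, 18]
  Merge [27] + [11, 18] -> [11, 18, 27]
  Merge [-8, 4, 11] + [11, 18, 27] -> [-8, 4, 11, 11, 18, 27]


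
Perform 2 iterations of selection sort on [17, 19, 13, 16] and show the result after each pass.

Pass 1: Select minimum 13 at index 2, swap -> [13, 19, 17, 16]
Pass 2: Select minimum 16 at index 3, swap -> [13, 16, 17, 19]


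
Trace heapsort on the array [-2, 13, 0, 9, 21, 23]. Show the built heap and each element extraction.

Build heap: [23, 21, 0, 9, 13, -2]
Extract 23: [21, 13, 0, 9, -2, 23]
Extract 21: [13, 9, 0, -2, 21, 23]
Extract 13: [9, -2, 0, 13, 21, 23]
Extract 9: [0, -2, 9, 13, 21, 23]
Extract 0: [-2, 0, 9, 13, 21, 23]


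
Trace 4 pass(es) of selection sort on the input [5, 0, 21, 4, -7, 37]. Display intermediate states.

Pass 1: Select minimum -7 at index 4, swap -> [-7, 0, 21, 4, 5, 37]
Pass 2: Select minimum 0 at index 1, swap -> [-7, 0, 21, 4, 5, 37]
Pass 3: Select minimum 4 at index 3, swap -> [-7, 0, 4, 21, 5, 37]
Pass 4: Select minimum 5 at index 4, swap -> [-7, 0, 4, 5, 21, 37]


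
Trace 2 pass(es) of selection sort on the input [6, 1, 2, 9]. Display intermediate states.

Pass 1: Select minimum 1 at index 1, swap -> [1, 6, 2, 9]
Pass 2: Select minimum 2 at index 2, swap -> [1, 2, 6, 9]


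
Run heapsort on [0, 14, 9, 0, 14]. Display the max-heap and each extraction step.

Build heap: [14, 14, 9, 0, 0]
Extract 14: [14, 0, 9, 0, 14]
Extract 14: [9, 0, 0, 14, 14]
Extract 9: [0, 0, 9, 14, 14]
Extract 0: [0, 0, 9, 14, 14]


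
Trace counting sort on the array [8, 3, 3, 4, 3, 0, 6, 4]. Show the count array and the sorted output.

Count array: [1, 0, 0, 3, 2, 0, 1, 0, 1]
(count[i] = number of elements equal to i)
Cumulative count: [1, 1, 1, 4, 6, 6, 7, 7, 8]
Sorted: [0, 3, 3, 3, 4, 4, 6, 8]


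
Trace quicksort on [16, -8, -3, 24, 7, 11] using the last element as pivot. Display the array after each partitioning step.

Partition 1: pivot=11 at index 3 -> [-8, -3, 7, 11, 16, 24]
Partition 2: pivot=7 at index 2 -> [-8, -3, 7, 11, 16, 24]
Partition 3: pivot=-3 at index 1 -> [-8, -3, 7, 11, 16, 24]
Partition 4: pivot=24 at index 5 -> [-8, -3, 7, 11, 16, 24]


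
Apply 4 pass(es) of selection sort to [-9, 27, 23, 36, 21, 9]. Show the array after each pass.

Pass 1: Select minimum -9 at index 0, swap -> [-9, 27, 23, 36, 21, 9]
Pass 2: Select minimum 9 at index 5, swap -> [-9, 9, 23, 36, 21, 27]
Pass 3: Select minimum 21 at index 4, swap -> [-9, 9, 21, 36, 23, 27]
Pass 4: Select minimum 23 at index 4, swap -> [-9, 9, 21, 23, 36, 27]


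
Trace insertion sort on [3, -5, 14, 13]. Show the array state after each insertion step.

First element 3 is already 'sorted'
Insert -5: shifted 1 elements -> [-5, 3, 14, 13]
Insert 14: shifted 0 elements -> [-5, 3, 14, 13]
Insert 13: shifted 1 elements -> [-5, 3, 13, 14]


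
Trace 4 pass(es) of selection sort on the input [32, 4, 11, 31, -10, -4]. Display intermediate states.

Pass 1: Select minimum -10 at index 4, swap -> [-10, 4, 11, 31, 32, -4]
Pass 2: Select minimum -4 at index 5, swap -> [-10, -4, 11, 31, 32, 4]
Pass 3: Select minimum 4 at index 5, swap -> [-10, -4, 4, 31, 32, 11]
Pass 4: Select minimum 11 at index 5, swap -> [-10, -4, 4, 11, 32, 31]


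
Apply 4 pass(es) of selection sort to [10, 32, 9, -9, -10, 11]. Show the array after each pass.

Pass 1: Select minimum -10 at index 4, swap -> [-10, 32, 9, -9, 10, 11]
Pass 2: Select minimum -9 at index 3, swap -> [-10, -9, 9, 32, 10, 11]
Pass 3: Select minimum 9 at index 2, swap -> [-10, -9, 9, 32, 10, 11]
Pass 4: Select minimum 10 at index 4, swap -> [-10, -9, 9, 10, 32, 11]


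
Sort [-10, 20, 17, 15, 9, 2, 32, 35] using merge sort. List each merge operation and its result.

Divide and conquer:
  Merge [-10] + [20] -> [-10, 20]
  Merge [17] + [15] -> [15, 17]
  Merge [-10, 20] + [15, 17] -> [-10, 15, 17, 20]
  Merge [9] + [2] -> [2, 9]
  Merge [32] + [35] -> [32, 35]
  Merge [2, 9] + [32, 35] -> [2, 9, 32, 35]
  Merge [-10, 15, 17, 20] + [2, 9, 32, 35] -> [-10, 2, 9, 15, 17, 20, 32, 35]


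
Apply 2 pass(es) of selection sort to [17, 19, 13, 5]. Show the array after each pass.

Pass 1: Select minimum 5 at index 3, swap -> [5, 19, 13, 17]
Pass 2: Select minimum 13 at index 2, swap -> [5, 13, 19, 17]


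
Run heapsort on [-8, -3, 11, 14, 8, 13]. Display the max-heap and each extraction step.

Build heap: [14, 8, 13, -3, -8, 11]
Extract 14: [13, 8, 11, -3, -8, 14]
Extract 13: [11, 8, -8, -3, 13, 14]
Extract 11: [8, -3, -8, 11, 13, 14]
Extract 8: [-3, -8, 8, 11, 13, 14]
Extract -3: [-8, -3, 8, 11, 13, 14]


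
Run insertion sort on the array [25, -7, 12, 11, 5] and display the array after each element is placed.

First element 25 is already 'sorted'
Insert -7: shifted 1 elements -> [-7, 25, 12, 11, 5]
Insert 12: shifted 1 elements -> [-7, 12, 25, 11, 5]
Insert 11: shifted 2 elements -> [-7, 11, 12, 25, 5]
Insert 5: shifted 3 elements -> [-7, 5, 11, 12, 25]


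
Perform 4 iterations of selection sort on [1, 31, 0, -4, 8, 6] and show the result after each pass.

Pass 1: Select minimum -4 at index 3, swap -> [-4, 31, 0, 1, 8, 6]
Pass 2: Select minimum 0 at index 2, swap -> [-4, 0, 31, 1, 8, 6]
Pass 3: Select minimum 1 at index 3, swap -> [-4, 0, 1, 31, 8, 6]
Pass 4: Select minimum 6 at index 5, swap -> [-4, 0, 1, 6, 8, 31]


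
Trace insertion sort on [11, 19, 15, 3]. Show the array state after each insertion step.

First element 11 is already 'sorted'
Insert 19: shifted 0 elements -> [11, 19, 15, 3]
Insert 15: shifted 1 elements -> [11, 15, 19, 3]
Insert 3: shifted 3 elements -> [3, 11, 15, 19]


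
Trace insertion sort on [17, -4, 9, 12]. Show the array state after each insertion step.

First element 17 is already 'sorted'
Insert -4: shifted 1 elements -> [-4, 17, 9, 12]
Insert 9: shifted 1 elements -> [-4, 9, 17, 12]
Insert 12: shifted 1 elements -> [-4, 9, 12, 17]


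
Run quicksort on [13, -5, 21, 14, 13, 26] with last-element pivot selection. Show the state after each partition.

Partition 1: pivot=26 at index 5 -> [13, -5, 21, 14, 13, 26]
Partition 2: pivot=13 at index 2 -> [13, -5, 13, 14, 21, 26]
Partition 3: pivot=-5 at index 0 -> [-5, 13, 13, 14, 21, 26]
Partition 4: pivot=21 at index 4 -> [-5, 13, 13, 14, 21, 26]


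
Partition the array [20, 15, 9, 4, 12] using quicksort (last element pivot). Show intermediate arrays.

Partition 1: pivot=12 at index 2 -> [9, 4, 12, 15, 20]
Partition 2: pivot=4 at index 0 -> [4, 9, 12, 15, 20]
Partition 3: pivot=20 at index 4 -> [4, 9, 12, 15, 20]


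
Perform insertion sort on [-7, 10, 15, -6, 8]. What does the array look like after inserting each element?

First element -7 is already 'sorted'
Insert 10: shifted 0 elements -> [-7, 10, 15, -6, 8]
Insert 15: shifted 0 elements -> [-7, 10, 15, -6, 8]
Insert -6: shifted 2 elements -> [-7, -6, 10, 15, 8]
Insert 8: shifted 2 elements -> [-7, -6, 8, 10, 15]


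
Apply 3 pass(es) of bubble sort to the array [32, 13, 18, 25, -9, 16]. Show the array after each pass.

After pass 1: [13, 18, 25, -9, 16, 32] (5 swaps)
After pass 2: [13, 18, -9, 16, 25, 32] (2 swaps)
After pass 3: [13, -9, 16, 18, 25, 32] (2 swaps)
Total swaps: 9


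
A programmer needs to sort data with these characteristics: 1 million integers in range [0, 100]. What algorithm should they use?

Best choice: Counting sort
Reason: O(n + k) where k=100 is small; linear time beats O(n log n)


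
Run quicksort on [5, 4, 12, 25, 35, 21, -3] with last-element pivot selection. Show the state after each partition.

Partition 1: pivot=-3 at index 0 -> [-3, 4, 12, 25, 35, 21, 5]
Partition 2: pivot=5 at index 2 -> [-3, 4, 5, 25, 35, 21, 12]
Partition 3: pivot=12 at index 3 -> [-3, 4, 5, 12, 35, 21, 25]
Partition 4: pivot=25 at index 5 -> [-3, 4, 5, 12, 21, 25, 35]


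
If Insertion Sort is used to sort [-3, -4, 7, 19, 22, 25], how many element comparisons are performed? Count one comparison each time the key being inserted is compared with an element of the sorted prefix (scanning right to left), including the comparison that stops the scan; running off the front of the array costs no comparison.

Insert -4: -3 > -4 (shift), reached front = 1 comparison(s) -> [-4, -3, 7, 19, 22, 25]
Insert 7: -3 <= 7 (stop) = 1 comparison(s) -> [-4, -3, 7, 19, 22, 25]
Insert 19: 7 <= 19 (stop) = 1 comparison(s) -> [-4, -3, 7, 19, 22, 25]
Insert 22: 19 <= 22 (stop) = 1 comparison(s) -> [-4, -3, 7, 19, 22, 25]
Insert 25: 22 <= 25 (stop) = 1 comparison(s) -> [-4, -3, 7, 19, 22, 25]
Total comparisons: 1 + 1 + 1 + 1 + 1 = 5


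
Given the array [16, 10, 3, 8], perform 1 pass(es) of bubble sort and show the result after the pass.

After pass 1: [10, 3, 8, 16] (3 swaps)
Total swaps: 3


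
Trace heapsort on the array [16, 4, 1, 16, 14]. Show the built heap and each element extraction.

Build heap: [16, 16, 1, 4, 14]
Extract 16: [16, 14, 1, 4, 16]
Extract 16: [14, 4, 1, 16, 16]
Extract 14: [4, 1, 14, 16, 16]
Extract 4: [1, 4, 14, 16, 16]


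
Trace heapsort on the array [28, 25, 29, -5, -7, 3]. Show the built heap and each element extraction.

Build heap: [29, 25, 28, -5, -7, 3]
Extract 29: [28, 25, 3, -5, -7, 29]
Extract 28: [25, -5, 3, -7, 28, 29]
Extract 25: [3, -5, -7, 25, 28, 29]
Extract 3: [-5, -7, 3, 25, 28, 29]
Extract -5: [-7, -5, 3, 25, 28, 29]


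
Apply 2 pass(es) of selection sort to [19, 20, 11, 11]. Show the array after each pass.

Pass 1: Select minimum 11 at index 2, swap -> [11, 20, 19, 11]
Pass 2: Select minimum 11 at index 3, swap -> [11, 11, 19, 20]


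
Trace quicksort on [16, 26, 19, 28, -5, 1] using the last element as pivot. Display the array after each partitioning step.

Partition 1: pivot=1 at index 1 -> [-5, 1, 19, 28, 16, 26]
Partition 2: pivot=26 at index 4 -> [-5, 1, 19, 16, 26, 28]
Partition 3: pivot=16 at index 2 -> [-5, 1, 16, 19, 26, 28]


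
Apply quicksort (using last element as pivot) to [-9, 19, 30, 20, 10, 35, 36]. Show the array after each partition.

Partition 1: pivot=36 at index 6 -> [-9, 19, 30, 20, 10, 35, 36]
Partition 2: pivot=35 at index 5 -> [-9, 19, 30, 20, 10, 35, 36]
Partition 3: pivot=10 at index 1 -> [-9, 10, 30, 20, 19, 35, 36]
Partition 4: pivot=19 at index 2 -> [-9, 10, 19, 20, 30, 35, 36]
Partition 5: pivot=30 at index 4 -> [-9, 10, 19, 20, 30, 35, 36]


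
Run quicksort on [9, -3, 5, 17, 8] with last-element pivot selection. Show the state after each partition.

Partition 1: pivot=8 at index 2 -> [-3, 5, 8, 17, 9]
Partition 2: pivot=5 at index 1 -> [-3, 5, 8, 17, 9]
Partition 3: pivot=9 at index 3 -> [-3, 5, 8, 9, 17]


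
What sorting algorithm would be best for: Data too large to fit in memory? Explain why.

Best choice: External merge sort
Reason: Minimizes disk I/O by sequential reads/writes


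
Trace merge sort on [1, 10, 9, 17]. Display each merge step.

Divide and conquer:
  Merge [1] + [10] -> [1, 10]
  Merge [9] + [17] -> [9, 17]
  Merge [1, 10] + [9, 17] -> [1, 9, 10, 17]


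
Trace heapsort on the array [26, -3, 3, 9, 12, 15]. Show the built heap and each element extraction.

Build heap: [26, 12, 15, 9, -3, 3]
Extract 26: [15, 12, 3, 9, -3, 26]
Extract 15: [12, 9, 3, -3, 15, 26]
Extract 12: [9, -3, 3, 12, 15, 26]
Extract 9: [3, -3, 9, 12, 15, 26]
Extract 3: [-3, 3, 9, 12, 15, 26]


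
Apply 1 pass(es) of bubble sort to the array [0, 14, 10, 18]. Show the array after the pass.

After pass 1: [0, 10, 14, 18] (1 swaps)
Total swaps: 1


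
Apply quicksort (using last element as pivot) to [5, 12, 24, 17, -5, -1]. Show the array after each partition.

Partition 1: pivot=-1 at index 1 -> [-5, -1, 24, 17, 5, 12]
Partition 2: pivot=12 at index 3 -> [-5, -1, 5, 12, 24, 17]
Partition 3: pivot=17 at index 4 -> [-5, -1, 5, 12, 17, 24]


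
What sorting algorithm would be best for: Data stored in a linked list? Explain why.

Best choice: Merge sort
Reason: Merge sort doesn't require random access; can be done in O(1) extra space for linked lists


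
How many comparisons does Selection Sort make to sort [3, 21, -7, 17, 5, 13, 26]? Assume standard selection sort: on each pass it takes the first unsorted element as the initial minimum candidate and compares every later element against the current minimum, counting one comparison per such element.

Pass 1: scan indices 1..6 for the minimum = 6 comparison(s); min is -7, place at index 0 -> [-7, 21, 3, 17, 5, 13, 26]
Pass 2: scan indices 2..6 for the minimum = 5 comparison(s); min is 3, place at index 1 -> [-7, 3, 21, 17, 5, 13, 26]
Pass 3: scan indices 3..6 for the minimum = 4 comparison(s); min is 5, place at index 2 -> [-7, 3, 5, 17, 21, 13, 26]
Pass 4: scan indices 4..6 for the minimum = 3 comparison(s); min is 13, place at index 3 -> [-7, 3, 5, 13, 21, 17, 26]
Pass 5: scan indices 5..6 for the minimum = 2 comparison(s); min is 17, place at index 4 -> [-7, 3, 5, 13, 17, 21, 26]
Pass 6: scan indices 6..6 for the minimum = 1 comparison(s); min is 21, place at index 5 -> [-7, 3, 5, 13, 17, 21, 26]
Selection sort always scans the whole unsorted suffix, so the count is (n-1) + (n-2) + ... + 1 = n(n-1)/2 = 7*6/2 = 21 regardless of the input order.
Total comparisons: 6 + 5 + 4 + 3 + 2 + 1 = 21


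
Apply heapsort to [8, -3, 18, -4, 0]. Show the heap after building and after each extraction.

Build heap: [18, 0, 8, -4, -3]
Extract 18: [8, 0, -3, -4, 18]
Extract 8: [0, -4, -3, 8, 18]
Extract 0: [-3, -4, 0, 8, 18]
Extract -3: [-4, -3, 0, 8, 18]


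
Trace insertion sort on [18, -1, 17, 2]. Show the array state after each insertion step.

First element 18 is already 'sorted'
Insert -1: shifted 1 elements -> [-1, 18, 17, 2]
Insert 17: shifted 1 elements -> [-1, 17, 18, 2]
Insert 2: shifted 2 elements -> [-1, 2, 17, 18]


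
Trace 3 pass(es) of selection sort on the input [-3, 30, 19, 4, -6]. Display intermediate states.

Pass 1: Select minimum -6 at index 4, swap -> [-6, 30, 19, 4, -3]
Pass 2: Select minimum -3 at index 4, swap -> [-6, -3, 19, 4, 30]
Pass 3: Select minimum 4 at index 3, swap -> [-6, -3, 4, 19, 30]


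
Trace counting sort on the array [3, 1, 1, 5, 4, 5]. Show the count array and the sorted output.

Count array: [0, 2, 0, 1, 1, 2]
(count[i] = number of elements equal to i)
Cumulative count: [0, 2, 2, 3, 4, 6]
Sorted: [1, 1, 3, 4, 5, 5]


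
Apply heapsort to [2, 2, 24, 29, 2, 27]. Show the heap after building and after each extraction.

Build heap: [29, 2, 27, 2, 2, 24]
Extract 29: [27, 2, 24, 2, 2, 29]
Extract 27: [24, 2, 2, 2, 27, 29]
Extract 24: [2, 2, 2, 24, 27, 29]
Extract 2: [2, 2, 2, 24, 27, 29]
Extract 2: [2, 2, 2, 24, 27, 29]


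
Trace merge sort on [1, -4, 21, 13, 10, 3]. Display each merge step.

Divide and conquer:
  Merge [-4] + [21] -> [-4, 21]
  Merge [1] + [-4, 21] -> [-4, 1, 21]
  Merge [10] + [3] -> [3, 10]
  Merge [13] + [3, 10] -> [3, 10, 13]
  Merge [-4, 1, 21] + [3, 10, 13] -> [-4, 1, 3, 10, 13, 21]


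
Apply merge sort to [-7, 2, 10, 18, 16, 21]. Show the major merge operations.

Divide and conquer:
  Merge [2] + [10] -> [2, 10]
  Merge [-7] + [2, 10] -> [-7, 2, 10]
  Merge [16] + [21] -> [16, 21]
  Merge [18] + [16, 21] -> [16, 18, 21]
  Merge [-7, 2, 10] + [16, 18, 21] -> [-7, 2, 10, 16, 18, 21]


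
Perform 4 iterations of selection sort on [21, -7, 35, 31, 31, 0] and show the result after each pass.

Pass 1: Select minimum -7 at index 1, swap -> [-7, 21, 35, 31, 31, 0]
Pass 2: Select minimum 0 at index 5, swap -> [-7, 0, 35, 31, 31, 21]
Pass 3: Select minimum 21 at index 5, swap -> [-7, 0, 21, 31, 31, 35]
Pass 4: Select minimum 31 at index 3, swap -> [-7, 0, 21, 31, 31, 35]


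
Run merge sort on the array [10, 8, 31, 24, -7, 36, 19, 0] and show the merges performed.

Divide and conquer:
  Merge [10] + [8] -> [8, 10]
  Merge [31] + [24] -> [24, 31]
  Merge [8, 10] + [24, 31] -> [8, 10, 24, 31]
  Merge [-7] + [36] -> [-7, 36]
  Merge [19] + [0] -> [0, 19]
  Merge [-7, 36] + [0, 19] -> [-7, 0, 19, 36]
  Merge [8, 10, 24, 31] + [-7, 0, 19, 36] -> [-7, 0, 8, 10, 19, 24, 31, 36]


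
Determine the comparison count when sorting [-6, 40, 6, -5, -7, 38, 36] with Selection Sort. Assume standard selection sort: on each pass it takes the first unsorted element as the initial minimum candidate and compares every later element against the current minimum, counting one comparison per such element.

Pass 1: scan indices 1..6 for the minimum = 6 comparison(s); min is -7, place at index 0 -> [-7, 40, 6, -5, -6, 38, 36]
Pass 2: scan indices 2..6 for the minimum = 5 comparison(s); min is -6, place at index 1 -> [-7, -6, 6, -5, 40, 38, 36]
Pass 3: scan indices 3..6 for the minimum = 4 comparison(s); min is -5, place at index 2 -> [-7, -6, -5, 6, 40, 38, 36]
Pass 4: scan indices 4..6 for the minimum = 3 comparison(s); min is 6, place at index 3 -> [-7, -6, -5, 6, 40, 38, 36]
Pass 5: scan indices 5..6 for the minimum = 2 comparison(s); min is 36, place at index 4 -> [-7, -6, -5, 6, 36, 38, 40]
Pass 6: scan indices 6..6 for the minimum = 1 comparison(s); min is 38, place at index 5 -> [-7, -6, -5, 6, 36, 38, 40]
Selection sort always scans the whole unsorted suffix, so the count is (n-1) + (n-2) + ... + 1 = n(n-1)/2 = 7*6/2 = 21 regardless of the input order.
Total comparisons: 6 + 5 + 4 + 3 + 2 + 1 = 21


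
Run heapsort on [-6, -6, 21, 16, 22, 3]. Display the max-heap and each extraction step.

Build heap: [22, 16, 21, -6, -6, 3]
Extract 22: [21, 16, 3, -6, -6, 22]
Extract 21: [16, -6, 3, -6, 21, 22]
Extract 16: [3, -6, -6, 16, 21, 22]
Extract 3: [-6, -6, 3, 16, 21, 22]
Extract -6: [-6, -6, 3, 16, 21, 22]


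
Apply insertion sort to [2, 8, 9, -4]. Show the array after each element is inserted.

First element 2 is already 'sorted'
Insert 8: shifted 0 elements -> [2, 8, 9, -4]
Insert 9: shifted 0 elements -> [2, 8, 9, -4]
Insert -4: shifted 3 elements -> [-4, 2, 8, 9]


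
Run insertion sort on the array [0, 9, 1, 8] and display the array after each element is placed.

First element 0 is already 'sorted'
Insert 9: shifted 0 elements -> [0, 9, 1, 8]
Insert 1: shifted 1 elements -> [0, 1, 9, 8]
Insert 8: shifted 1 elements -> [0, 1, 8, 9]


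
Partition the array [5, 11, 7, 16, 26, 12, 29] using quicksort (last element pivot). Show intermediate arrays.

Partition 1: pivot=29 at index 6 -> [5, 11, 7, 16, 26, 12, 29]
Partition 2: pivot=12 at index 3 -> [5, 11, 7, 12, 26, 16, 29]
Partition 3: pivot=7 at index 1 -> [5, 7, 11, 12, 26, 16, 29]
Partition 4: pivot=16 at index 4 -> [5, 7, 11, 12, 16, 26, 29]


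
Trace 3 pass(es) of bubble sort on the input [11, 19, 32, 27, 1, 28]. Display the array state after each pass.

After pass 1: [11, 19, 27, 1, 28, 32] (3 swaps)
After pass 2: [11, 19, 1, 27, 28, 32] (1 swaps)
After pass 3: [11, 1, 19, 27, 28, 32] (1 swaps)
Total swaps: 5


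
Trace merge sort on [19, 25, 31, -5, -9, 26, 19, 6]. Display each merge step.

Divide and conquer:
  Merge [19] + [25] -> [19, 25]
  Merge [31] + [-5] -> [-5, 31]
  Merge [19, 25] + [-5, 31] -> [-5, 19, 25, 31]
  Merge [-9] + [26] -> [-9, 26]
  Merge [19] + [6] -> [6, 19]
  Merge [-9, 26] + [6, 19] -> [-9, 6, 19, 26]
  Merge [-5, 19, 25, 31] + [-9, 6, 19, 26] -> [-9, -5, 6, 19, 19, 25, 26, 31]


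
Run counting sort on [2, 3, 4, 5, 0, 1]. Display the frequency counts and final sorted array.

Count array: [1, 1, 1, 1, 1, 1]
(count[i] = number of elements equal to i)
Cumulative count: [1, 2, 3, 4, 5, 6]
Sorted: [0, 1, 2, 3, 4, 5]


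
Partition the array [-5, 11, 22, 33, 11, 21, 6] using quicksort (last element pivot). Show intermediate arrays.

Partition 1: pivot=6 at index 1 -> [-5, 6, 22, 33, 11, 21, 11]
Partition 2: pivot=11 at index 3 -> [-5, 6, 11, 11, 22, 21, 33]
Partition 3: pivot=33 at index 6 -> [-5, 6, 11, 11, 22, 21, 33]
Partition 4: pivot=21 at index 4 -> [-5, 6, 11, 11, 21, 22, 33]


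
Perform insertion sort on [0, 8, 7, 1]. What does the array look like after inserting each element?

First element 0 is already 'sorted'
Insert 8: shifted 0 elements -> [0, 8, 7, 1]
Insert 7: shifted 1 elements -> [0, 7, 8, 1]
Insert 1: shifted 2 elements -> [0, 1, 7, 8]


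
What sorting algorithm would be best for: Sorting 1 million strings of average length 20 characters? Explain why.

Best choice: MSD radix sort or Mergesort
Reason: MSD radix sort is a non-comparison sort that buckets the strings by successive character positions, running in time proportional to the total number of characters examined rather than O(n log n) string comparisons; mergesort is a stable O(n log n)-comparison alternative that works for arbitrary variable-length keys


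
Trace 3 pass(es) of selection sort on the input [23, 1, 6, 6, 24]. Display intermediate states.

Pass 1: Select minimum 1 at index 1, swap -> [1, 23, 6, 6, 24]
Pass 2: Select minimum 6 at index 2, swap -> [1, 6, 23, 6, 24]
Pass 3: Select minimum 6 at index 3, swap -> [1, 6, 6, 23, 24]


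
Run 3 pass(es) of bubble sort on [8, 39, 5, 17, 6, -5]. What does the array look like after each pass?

After pass 1: [8, 5, 17, 6, -5, 39] (4 swaps)
After pass 2: [5, 8, 6, -5, 17, 39] (3 swaps)
After pass 3: [5, 6, -5, 8, 17, 39] (2 swaps)
Total swaps: 9


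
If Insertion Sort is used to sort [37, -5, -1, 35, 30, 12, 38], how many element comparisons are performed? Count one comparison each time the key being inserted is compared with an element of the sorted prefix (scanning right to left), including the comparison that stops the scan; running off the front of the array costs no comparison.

Insert -5: 37 > -5 (shift), reached front = 1 comparison(s) -> [-5, 37, -1, 35, 30, 12, 38]
Insert -1: 37 > -1 (shift), -5 <= -1 (stop) = 2 comparison(s) -> [-5, -1, 37, 35, 30, 12, 38]
Insert 35: 37 > 35 (shift), -1 <= 35 (stop) = 2 comparison(s) -> [-5, -1, 35, 37, 30, 12, 38]
Insert 30: 37 > 30 (shift), 35 > 30 (shift), -1 <= 30 (stop) = 3 comparison(s) -> [-5, -1, 30, 35, 37, 12, 38]
Insert 12: 37 > 12 (shift), 35 > 12 (shift), 30 > 12 (shift), -1 <= 12 (stop) = 4 comparison(s) -> [-5, -1, 12, 30, 35, 37, 38]
Insert 38: 37 <= 38 (stop) = 1 comparison(s) -> [-5, -1, 12, 30, 35, 37, 38]
Total comparisons: 1 + 2 + 2 + 3 + 4 + 1 = 13


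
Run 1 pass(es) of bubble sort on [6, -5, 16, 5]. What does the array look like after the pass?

After pass 1: [-5, 6, 5, 16] (2 swaps)
Total swaps: 2


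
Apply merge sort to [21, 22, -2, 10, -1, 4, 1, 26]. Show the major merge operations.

Divide and conquer:
  Merge [21] + [22] -> [21, 22]
  Merge [-2] + [10] -> [-2, 10]
  Merge [21, 22] + [-2, 10] -> [-2, 10, 21, 22]
  Merge [-1] + [4] -> [-1, 4]
  Merge [1] + [26] -> [1, 26]
  Merge [-1, 4] + [1, 26] -> [-1, 1, 4, 26]
  Merge [-2, 10, 21, 22] + [-1, 1, 4, 26] -> [-2, -1, 1, 4, 10, 21, 22, 26]


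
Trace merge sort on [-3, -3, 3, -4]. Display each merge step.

Divide and conquer:
  Merge [-3] + [-3] -> [-3, -3]
  Merge [3] + [-4] -> [-4, 3]
  Merge [-3, -3] + [-4, 3] -> [-4, -3, -3, 3]


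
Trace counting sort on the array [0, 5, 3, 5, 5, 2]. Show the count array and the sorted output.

Count array: [1, 0, 1, 1, 0, 3]
(count[i] = number of elements equal to i)
Cumulative count: [1, 1, 2, 3, 3, 6]
Sorted: [0, 2, 3, 5, 5, 5]


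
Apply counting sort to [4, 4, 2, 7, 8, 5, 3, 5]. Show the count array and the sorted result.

Count array: [0, 0, 1, 1, 2, 2, 0, 1, 1]
(count[i] = number of elements equal to i)
Cumulative count: [0, 0, 1, 2, 4, 6, 6, 7, 8]
Sorted: [2, 3, 4, 4, 5, 5, 7, 8]
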